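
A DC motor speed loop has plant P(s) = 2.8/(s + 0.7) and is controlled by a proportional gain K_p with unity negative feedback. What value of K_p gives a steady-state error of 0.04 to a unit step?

K_p = 6

The loop is type 0, so e_ss(step) = 1/(1 + K_pos) with K_pos = K_p·P(0).
P(0) = 4. Require 1/(1 + K_p·4) = 0.04, so 1 + 4·K_p = 25.
K_p = (25 − 1)/4 = 6.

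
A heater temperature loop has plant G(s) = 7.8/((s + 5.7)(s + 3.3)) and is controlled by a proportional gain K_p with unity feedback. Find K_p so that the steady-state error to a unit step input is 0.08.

The loop is type 0, so e_ss(step) = 1/(1 + K_pos) with K_pos = K_p·G(0).
G(0) = 0.4147. Require 1/(1 + K_p·0.4147) = 0.08, so 1 + 0.4147·K_p = 12.5.
K_p = (12.5 − 1)/0.4147 = 27.7.

K_p = 27.7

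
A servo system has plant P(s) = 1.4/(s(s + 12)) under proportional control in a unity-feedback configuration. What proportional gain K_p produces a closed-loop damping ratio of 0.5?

Closed-loop characteristic equation: s² + 12s + K_p·1.4 = 0.
So ω_n = √(1.4K_p) and 2ζω_n = 12, giving ζ = 12/(2√(1.4K_p)).
Setting ζ = 0.5: √(1.4K_p) = 12/(2·0.5) = 12, so K_p = 144/1.4 = 103.

K_p = 103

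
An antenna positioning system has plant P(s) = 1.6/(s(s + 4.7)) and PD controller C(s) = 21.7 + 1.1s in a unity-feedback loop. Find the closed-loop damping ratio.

ζ = 0.548

Forward path: (21.7 + 1.1s)·1.6/(s(s+4.7)). The closed-loop characteristic equation is s² + (4.7 + 1.6·1.1)s + 1.6·21.7 = 0.
That is s² + 6.46s + 34.72 = 0, so ω_n = 5.892 rad/s and ζ = 6.46/(2·5.892) = 0.5482.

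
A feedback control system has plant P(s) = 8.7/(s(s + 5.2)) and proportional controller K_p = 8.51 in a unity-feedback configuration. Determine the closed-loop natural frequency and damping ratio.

With unity feedback the closed-loop characteristic equation is s² + 5.2s + 8.51·8.7 = s² + 5.2s + 74.04 = 0.
Matching s² + 2ζω_n s + ω_n²: ω_n = √74.04 = 8.604 rad/s and 2ζω_n = 5.2, so ζ = 5.2/(2·8.604) = 0.302.

ω_n = 8.6 rad/s, ζ = 0.302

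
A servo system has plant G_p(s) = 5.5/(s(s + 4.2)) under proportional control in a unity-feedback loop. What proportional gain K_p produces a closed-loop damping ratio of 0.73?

Closed-loop characteristic equation: s² + 4.2s + K_p·5.5 = 0.
So ω_n = √(5.5K_p) and 2ζω_n = 4.2, giving ζ = 4.2/(2√(5.5K_p)).
Setting ζ = 0.73: √(5.5K_p) = 4.2/(2·0.73) = 2.877, so K_p = 8.275/5.5 = 1.5.

K_p = 1.5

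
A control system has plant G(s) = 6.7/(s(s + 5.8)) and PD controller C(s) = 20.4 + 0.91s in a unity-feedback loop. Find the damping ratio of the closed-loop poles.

ζ = 0.509

Forward path: (20.4 + 0.91s)·6.7/(s(s+5.8)). The closed-loop characteristic equation is s² + (5.8 + 6.7·0.91)s + 6.7·20.4 = 0.
That is s² + 11.9s + 136.7 = 0, so ω_n = 11.69 rad/s and ζ = 11.9/(2·11.69) = 0.5088.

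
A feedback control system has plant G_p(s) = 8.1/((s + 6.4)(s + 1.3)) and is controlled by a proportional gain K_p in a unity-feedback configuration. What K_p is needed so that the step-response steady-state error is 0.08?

K_p = 11.8

For a type-0 loop with proportional control, e_ss = 1/(1 + K_p·G_p(0)).
G_p(0) = 0.9736. Require 1/(1 + K_p·0.9736) = 0.08, so 1 + 0.9736·K_p = 12.5.
K_p = (12.5 − 1)/0.9736 = 11.8.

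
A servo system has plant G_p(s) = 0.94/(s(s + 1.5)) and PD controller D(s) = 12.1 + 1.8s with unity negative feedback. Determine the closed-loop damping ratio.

Forward path: (12.1 + 1.8s)·0.94/(s(s+1.5)). The closed-loop characteristic equation is s² + (1.5 + 0.94·1.8)s + 0.94·12.1 = 0.
That is s² + 3.192s + 11.37 = 0, so ω_n = 3.373 rad/s and ζ = 3.192/(2·3.373) = 0.4732.

ζ = 0.473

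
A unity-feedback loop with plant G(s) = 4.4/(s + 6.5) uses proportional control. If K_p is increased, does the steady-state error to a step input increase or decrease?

The position error constant K_pos = K_p·G(0) grows with K_p, and e_ss = 1/(1+K_pos) falls.

decrease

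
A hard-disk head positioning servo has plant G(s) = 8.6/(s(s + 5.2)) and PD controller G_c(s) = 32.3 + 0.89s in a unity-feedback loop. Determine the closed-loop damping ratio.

ζ = 0.386

Forward path: (32.3 + 0.89s)·8.6/(s(s+5.2)). The closed-loop characteristic equation is s² + (5.2 + 8.6·0.89)s + 8.6·32.3 = 0.
That is s² + 12.85s + 277.8 = 0, so ω_n = 16.67 rad/s and ζ = 12.85/(2·16.67) = 0.3856.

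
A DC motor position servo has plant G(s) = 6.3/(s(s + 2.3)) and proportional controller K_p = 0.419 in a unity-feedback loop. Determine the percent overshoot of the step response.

4.29%

The closed-loop denominator s² + 2.3s + 2.64 gives ω_n = √2.64 = 1.625 and ζ = 2.3/(2ω_n) = 0.7078.
%OS = 100·exp(−πζ/√(1−ζ²)) = 100·exp(−π·0.7078/√0.499) = 4.29%.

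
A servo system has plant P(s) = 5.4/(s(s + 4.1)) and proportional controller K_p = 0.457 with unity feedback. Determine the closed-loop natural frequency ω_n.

1 + K_p·P(s) = 0 gives s² + 4.1s + 2.468 = 0.
So ω_n² = 2.468 ⇒ ω_n = 1.571 rad/s, and ζ = 4.1/(2ω_n) = 1.3.

ω_n = 1.57 rad/s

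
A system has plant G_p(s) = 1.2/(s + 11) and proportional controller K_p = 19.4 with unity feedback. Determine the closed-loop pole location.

s = -34.28

Closed-loop transfer function: T(s) = K_p·G_p(s)/(1 + K_p·G_p(s)) = 23.28/(s + 11 + 23.28) = 23.28/(s + 34.28).
The closed-loop pole is at s = −34.28.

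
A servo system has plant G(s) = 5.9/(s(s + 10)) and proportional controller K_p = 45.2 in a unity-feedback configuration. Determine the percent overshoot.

36.4%

The closed-loop denominator s² + 10s + 266.7 gives ω_n = √266.7 = 16.33 and ζ = 10/(2ω_n) = 0.3062.
%OS = 100·exp(−πζ/√(1−ζ²)) = 100·exp(−π·0.3062/√0.9063) = 36.4%.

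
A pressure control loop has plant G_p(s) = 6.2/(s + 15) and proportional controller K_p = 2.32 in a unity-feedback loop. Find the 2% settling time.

Closed-loop transfer function: T(s) = K_p·G_p(s)/(1 + K_p·G_p(s)) = 14.38/(s + 15 + 14.38) = 14.38/(s + 29.38).
Time constant τ = 1/29.38 = 0.03403 s, so the 2% settling time is about 4τ = 0.136 s.

T_s ≈ 0.136 s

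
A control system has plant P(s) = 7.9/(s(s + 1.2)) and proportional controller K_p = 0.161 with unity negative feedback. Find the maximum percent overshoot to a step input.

Closed-loop characteristic equation: s² + 1.2s + 1.272 = 0, so ω_n = 1.128 rad/s and ζ = 1.2/(2·1.128) = 0.532.
%OS = 100·exp(−πζ/√(1−ζ²)) = 100·exp(−π·0.532/√0.717) = 13.9%.

13.9%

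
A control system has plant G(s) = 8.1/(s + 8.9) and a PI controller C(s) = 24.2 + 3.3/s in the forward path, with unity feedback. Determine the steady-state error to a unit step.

The open loop C(s)G(s) has a pole at the origin (type 1), so the static position error constant is infinite and e_ss = 1/(1+∞) = 0.

0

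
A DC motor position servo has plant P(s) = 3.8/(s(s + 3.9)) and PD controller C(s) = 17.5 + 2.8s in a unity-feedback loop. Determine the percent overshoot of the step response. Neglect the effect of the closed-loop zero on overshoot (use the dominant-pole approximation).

Forward path: (17.5 + 2.8s)·3.8/(s(s+3.9)). The closed-loop characteristic equation is s² + (3.9 + 3.8·2.8)s + 3.8·17.5 = 0.
That is s² + 14.54s + 66.5 = 0, so ω_n = 8.155 rad/s and ζ = 14.54/(2·8.155) = 0.8915.
%OS = 100·exp(−πζ/√(1−ζ²)) = 0.207%.

0.207%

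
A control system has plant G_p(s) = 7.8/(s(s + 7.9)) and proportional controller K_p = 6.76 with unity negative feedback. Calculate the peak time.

From 1 + K_pG_p(s) = 0: s² + 7.9s + 52.73 = 0 ⇒ ω_n = 7.261, ζ = 0.544.
Damped frequency ω_d = ω_n√(1−ζ²) = 6.093 rad/s, so peak time T_p = π/ω_d = 0.516 s.

T_p = 0.516 s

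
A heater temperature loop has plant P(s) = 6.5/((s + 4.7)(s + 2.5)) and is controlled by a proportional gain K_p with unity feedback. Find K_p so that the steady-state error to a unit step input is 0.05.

K_p = 34.3

Steady-state error for a unit step on this type-0 loop is 1/(1 + K_p·P(0)).
P(0) = 0.5532. Require 1/(1 + K_p·0.5532) = 0.05, so 1 + 0.5532·K_p = 20.
K_p = (20 − 1)/0.5532 = 34.3.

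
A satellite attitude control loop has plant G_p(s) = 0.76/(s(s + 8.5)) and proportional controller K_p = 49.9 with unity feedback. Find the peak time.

T_p = 0.705 s

From 1 + K_pG_p(s) = 0: s² + 8.5s + 37.92 = 0 ⇒ ω_n = 6.158, ζ = 0.6901.
Damped frequency ω_d = ω_n√(1−ζ²) = 4.457 rad/s, so peak time T_p = π/ω_d = 0.705 s.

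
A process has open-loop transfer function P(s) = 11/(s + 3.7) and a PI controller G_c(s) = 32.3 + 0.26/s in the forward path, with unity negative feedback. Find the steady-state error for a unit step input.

The open loop G_c(s)P(s) has a pole at the origin (type 1), so the static position error constant is infinite and e_ss = 1/(1+∞) = 0.

0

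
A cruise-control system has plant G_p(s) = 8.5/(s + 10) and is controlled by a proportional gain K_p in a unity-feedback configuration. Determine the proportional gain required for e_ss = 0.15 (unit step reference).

K_p = 6.67

For a type-0 loop with proportional control, e_ss = 1/(1 + K_p·G_p(0)).
G_p(0) = 0.85. Require 1/(1 + K_p·0.85) = 0.15, so 1 + 0.85·K_p = 6.667.
K_p = (6.667 − 1)/0.85 = 6.67.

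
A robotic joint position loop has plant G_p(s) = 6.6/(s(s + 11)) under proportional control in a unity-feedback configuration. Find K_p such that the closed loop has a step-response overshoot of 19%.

From %OS = 100·exp(−πζ/√(1−ζ²)) = 19%, ζ = −ln(0.19)/√(π²+ln²(0.19)) = 0.4673.
Characteristic equation s² + 11s + 6.6K_p = 0 gives ζ = 11/(2√(6.6K_p)).
Setting ζ = 0.4673: √(6.6K_p) = 11/(2·0.4673) = 11.77, so K_p = 138.5/6.6 = 21.

K_p = 21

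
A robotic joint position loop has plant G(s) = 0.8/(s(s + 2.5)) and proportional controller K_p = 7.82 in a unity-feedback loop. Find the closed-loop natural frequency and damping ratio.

The closed-loop denominator is s(s+2.5) + 7.82·0.8 = s² + 2.5s + 6.256.
So ω_n² = 6.256 ⇒ ω_n = 2.501 rad/s, and ζ = 2.5/(2ω_n) = 0.5.

ω_n = 2.5 rad/s, ζ = 0.5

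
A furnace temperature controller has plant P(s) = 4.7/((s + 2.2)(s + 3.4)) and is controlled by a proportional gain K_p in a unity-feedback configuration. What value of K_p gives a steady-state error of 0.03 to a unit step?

K_p = 51.5

For a type-0 loop with proportional control, e_ss = 1/(1 + K_p·P(0)).
P(0) = 0.6283. Require 1/(1 + K_p·0.6283) = 0.03, so 1 + 0.6283·K_p = 33.33.
K_p = (33.33 − 1)/0.6283 = 51.5.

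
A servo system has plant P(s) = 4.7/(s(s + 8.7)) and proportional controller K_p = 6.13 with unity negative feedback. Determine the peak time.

Closed-loop characteristic equation: s² + 8.7s + 28.81 = 0, so ω_n = 5.368 rad/s and ζ = 8.7/(2·5.368) = 0.8104.
Damped frequency ω_d = ω_n√(1−ζ²) = 3.145 rad/s, so peak time T_p = π/ω_d = 0.999 s.

T_p = 0.999 s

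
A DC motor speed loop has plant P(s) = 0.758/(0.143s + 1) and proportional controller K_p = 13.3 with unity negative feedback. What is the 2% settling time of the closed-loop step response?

T_s ≈ 0.0516 s

Closed loop: T(s) = K_p·P/(1+K_p·P) = 10.08/(0.143s + 1 + 10.08), with pole at s = −(1 + 10.08)/0.143 = −77.49.
τ = 1/77.49 = 0.0129 s, so 2% settling time ≈ 4τ = 0.0516 s.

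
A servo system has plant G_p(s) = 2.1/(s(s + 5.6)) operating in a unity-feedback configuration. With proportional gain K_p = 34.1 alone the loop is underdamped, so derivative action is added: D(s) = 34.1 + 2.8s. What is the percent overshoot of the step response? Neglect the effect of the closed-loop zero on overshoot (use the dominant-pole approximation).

5.5%

Forward path: (34.1 + 2.8s)·2.1/(s(s+5.6)). The closed-loop characteristic equation is s² + (5.6 + 2.1·2.8)s + 2.1·34.1 = 0.
That is s² + 11.48s + 71.61 = 0, so ω_n = 8.462 rad/s and ζ = 11.48/(2·8.462) = 0.6783.
%OS = 100·exp(−πζ/√(1−ζ²)) = 5.5%.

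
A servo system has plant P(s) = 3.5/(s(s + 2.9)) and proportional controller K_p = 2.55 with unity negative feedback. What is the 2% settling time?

Closed-loop characteristic equation: s² + 2.9s + 8.925 = 0, so ω_n = 2.987 rad/s and ζ = 2.9/(2·2.987) = 0.4854.
2% settling time T_s ≈ 4/(ζω_n) = 4/1.45 = 2.76 s.

T_s ≈ 2.76 s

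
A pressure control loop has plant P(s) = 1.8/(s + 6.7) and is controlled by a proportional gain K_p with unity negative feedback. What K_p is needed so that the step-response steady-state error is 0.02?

K_p = 182

Steady-state error for a unit step on this type-0 loop is 1/(1 + K_p·P(0)).
P(0) = 0.2687. Require 1/(1 + K_p·0.2687) = 0.02, so 1 + 0.2687·K_p = 50.
K_p = (50 − 1)/0.2687 = 182.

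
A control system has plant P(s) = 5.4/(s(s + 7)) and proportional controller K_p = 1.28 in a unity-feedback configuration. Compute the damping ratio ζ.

The closed-loop denominator is s(s+7) + 1.28·5.4 = s² + 7s + 6.912.
Matching s² + 2ζω_n s + ω_n²: ω_n = √6.912 = 2.629 rad/s and 2ζω_n = 7, so ζ = 7/(2·2.629) = 1.33.

ζ = 1.33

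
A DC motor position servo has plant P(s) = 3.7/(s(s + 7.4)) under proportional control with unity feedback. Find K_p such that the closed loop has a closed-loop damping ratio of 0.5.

K_p = 14.8

Closed-loop characteristic equation: s² + 7.4s + K_p·3.7 = 0.
So ω_n = √(3.7K_p) and 2ζω_n = 7.4, giving ζ = 7.4/(2√(3.7K_p)).
Setting ζ = 0.5: √(3.7K_p) = 7.4/(2·0.5) = 7.4, so K_p = 54.76/3.7 = 14.8.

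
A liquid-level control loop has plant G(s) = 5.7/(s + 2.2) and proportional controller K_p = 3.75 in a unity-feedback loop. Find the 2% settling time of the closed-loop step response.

Closed-loop transfer function: T(s) = K_p·G(s)/(1 + K_p·G(s)) = 21.38/(s + 2.2 + 21.38) = 21.38/(s + 23.57).
Time constant τ = 1/23.57 = 0.04242 s, so the 2% settling time is about 4τ = 0.17 s.

T_s ≈ 0.17 s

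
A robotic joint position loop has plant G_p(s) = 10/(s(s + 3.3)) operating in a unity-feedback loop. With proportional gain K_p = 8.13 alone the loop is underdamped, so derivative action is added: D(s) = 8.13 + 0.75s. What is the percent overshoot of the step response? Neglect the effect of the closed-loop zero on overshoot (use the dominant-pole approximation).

9.54%

Forward path: (8.13 + 0.75s)·10/(s(s+3.3)). The closed-loop characteristic equation is s² + (3.3 + 10·0.75)s + 10·8.13 = 0.
That is s² + 10.8s + 81.3 = 0, so ω_n = 9.017 rad/s and ζ = 10.8/(2·9.017) = 0.5989.
%OS = 100·exp(−πζ/√(1−ζ²)) = 9.54%.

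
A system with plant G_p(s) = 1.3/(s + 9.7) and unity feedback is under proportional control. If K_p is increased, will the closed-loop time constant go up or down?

decrease

Closed-loop pole is at s = −(9.7+K_p·1.3); larger K_p moves it further left, so τ = 1/(9.7+K_p·1.3) decreases.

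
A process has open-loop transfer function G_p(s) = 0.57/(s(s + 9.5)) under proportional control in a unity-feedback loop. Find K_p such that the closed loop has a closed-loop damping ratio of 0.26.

K_p = 586

Closed-loop characteristic equation: s² + 9.5s + K_p·0.57 = 0.
So ω_n = √(0.57K_p) and 2ζω_n = 9.5, giving ζ = 9.5/(2√(0.57K_p)).
Setting ζ = 0.26: √(0.57K_p) = 9.5/(2·0.26) = 18.27, so K_p = 333.8/0.57 = 586.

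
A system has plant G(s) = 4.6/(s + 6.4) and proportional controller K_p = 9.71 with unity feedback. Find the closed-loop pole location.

s = -51.07

Closed-loop transfer function: T(s) = K_p·G(s)/(1 + K_p·G(s)) = 44.67/(s + 6.4 + 44.67) = 44.67/(s + 51.07).
The closed-loop pole is at s = −51.07.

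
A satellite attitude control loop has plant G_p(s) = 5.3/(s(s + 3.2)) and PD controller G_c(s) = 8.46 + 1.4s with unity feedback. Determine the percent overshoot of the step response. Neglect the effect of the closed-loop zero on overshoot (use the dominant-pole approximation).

1.68%

Forward path: (8.46 + 1.4s)·5.3/(s(s+3.2)). The closed-loop characteristic equation is s² + (3.2 + 5.3·1.4)s + 5.3·8.46 = 0.
That is s² + 10.62s + 44.84 = 0, so ω_n = 6.696 rad/s and ζ = 10.62/(2·6.696) = 0.793.
%OS = 100·exp(−πζ/√(1−ζ²)) = 1.68%.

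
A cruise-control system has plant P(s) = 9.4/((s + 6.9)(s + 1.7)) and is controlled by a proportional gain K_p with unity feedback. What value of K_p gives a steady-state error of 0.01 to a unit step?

The loop is type 0, so e_ss(step) = 1/(1 + K_pos) with K_pos = K_p·P(0).
P(0) = 0.8014. Require 1/(1 + K_p·0.8014) = 0.01, so 1 + 0.8014·K_p = 100.
K_p = (100 − 1)/0.8014 = 124.

K_p = 124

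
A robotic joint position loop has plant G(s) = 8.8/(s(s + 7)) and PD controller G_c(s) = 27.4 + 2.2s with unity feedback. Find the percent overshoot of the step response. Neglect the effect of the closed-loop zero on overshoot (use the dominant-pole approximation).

Forward path: (27.4 + 2.2s)·8.8/(s(s+7)). The closed-loop characteristic equation is s² + (7 + 8.8·2.2)s + 8.8·27.4 = 0.
That is s² + 26.36s + 241.1 = 0, so ω_n = 15.53 rad/s and ζ = 26.36/(2·15.53) = 0.8488.
%OS = 100·exp(−πζ/√(1−ζ²)) = 0.645%.

0.645%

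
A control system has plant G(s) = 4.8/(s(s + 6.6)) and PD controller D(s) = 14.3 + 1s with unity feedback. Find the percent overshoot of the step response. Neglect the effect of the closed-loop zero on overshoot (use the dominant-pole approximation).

Forward path: (14.3 + 1s)·4.8/(s(s+6.6)). The closed-loop characteristic equation is s² + (6.6 + 4.8·1)s + 4.8·14.3 = 0.
That is s² + 11.4s + 68.64 = 0, so ω_n = 8.285 rad/s and ζ = 11.4/(2·8.285) = 0.688.
%OS = 100·exp(−πζ/√(1−ζ²)) = 5.09%.

5.09%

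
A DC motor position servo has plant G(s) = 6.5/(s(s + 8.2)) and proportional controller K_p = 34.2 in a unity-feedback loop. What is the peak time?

From 1 + K_pG(s) = 0: s² + 8.2s + 222.3 = 0 ⇒ ω_n = 14.91, ζ = 0.275.
Damped frequency ω_d = ω_n√(1−ζ²) = 14.33 rad/s, so peak time T_p = π/ω_d = 0.219 s.

T_p = 0.219 s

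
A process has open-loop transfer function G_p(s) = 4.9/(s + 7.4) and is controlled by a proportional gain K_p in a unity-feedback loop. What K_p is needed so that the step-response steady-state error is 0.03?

For a type-0 loop with proportional control, e_ss = 1/(1 + K_p·G_p(0)).
G_p(0) = 0.6622. Require 1/(1 + K_p·0.6622) = 0.03, so 1 + 0.6622·K_p = 33.33.
K_p = (33.33 − 1)/0.6622 = 48.8.

K_p = 48.8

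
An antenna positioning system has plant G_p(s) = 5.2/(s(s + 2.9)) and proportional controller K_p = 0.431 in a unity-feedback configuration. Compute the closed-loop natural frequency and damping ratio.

The closed-loop denominator is s(s+2.9) + 0.431·5.2 = s² + 2.9s + 2.241.
Matching s² + 2ζω_n s + ω_n²: ω_n = √2.241 = 1.497 rad/s and 2ζω_n = 2.9, so ζ = 2.9/(2·1.497) = 0.969.

ω_n = 1.5 rad/s, ζ = 0.969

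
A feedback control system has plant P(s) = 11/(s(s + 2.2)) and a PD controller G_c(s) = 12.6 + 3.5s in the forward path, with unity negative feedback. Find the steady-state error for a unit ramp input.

0.0159

The loop has one pole at the origin (type 1). Velocity error constant K_v = lim_{s→0} s·G_c(s)P(s) = 12.6·11/2.2 = 63.
Steady-state error to a unit ramp: e_ss = 1/K_v = 0.0159.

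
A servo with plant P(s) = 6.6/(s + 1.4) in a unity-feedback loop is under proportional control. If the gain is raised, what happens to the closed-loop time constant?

The closed-loop bandwidth 1.4+K_p·6.6 grows with K_p, so τ shrinks.

decrease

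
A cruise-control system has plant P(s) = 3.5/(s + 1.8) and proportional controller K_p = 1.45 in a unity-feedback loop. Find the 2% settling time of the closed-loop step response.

T_s ≈ 0.582 s

Closed-loop transfer function: T(s) = K_p·P(s)/(1 + K_p·P(s)) = 5.075/(s + 1.8 + 5.075) = 5.075/(s + 6.875).
Time constant τ = 1/6.875 = 0.1455 s, so the 2% settling time is about 4τ = 0.582 s.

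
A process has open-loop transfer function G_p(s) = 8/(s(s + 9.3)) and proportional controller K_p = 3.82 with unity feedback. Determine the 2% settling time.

T_s ≈ 0.86 s

The closed-loop denominator s² + 9.3s + 30.56 gives ω_n = √30.56 = 5.528 and ζ = 9.3/(2ω_n) = 0.8412.
2% settling time T_s ≈ 4/(ζω_n) = 4/4.65 = 0.86 s.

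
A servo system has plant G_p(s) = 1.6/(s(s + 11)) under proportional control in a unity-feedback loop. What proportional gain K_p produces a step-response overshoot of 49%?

K_p = 386

From %OS = 100·exp(−πζ/√(1−ζ²)) = 49%, ζ = −ln(0.49)/√(π²+ln²(0.49)) = 0.2214.
Characteristic equation s² + 11s + 1.6K_p = 0 gives ζ = 11/(2√(1.6K_p)).
Setting ζ = 0.2214: √(1.6K_p) = 11/(2·0.2214) = 24.84, so K_p = 617/1.6 = 386.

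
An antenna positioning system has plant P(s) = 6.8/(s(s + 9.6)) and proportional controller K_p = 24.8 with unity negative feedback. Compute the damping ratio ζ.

1 + K_p·P(s) = 0 gives s² + 9.6s + 168.6 = 0.
So ω_n² = 168.6 ⇒ ω_n = 12.99 rad/s, and ζ = 9.6/(2ω_n) = 0.37.

ζ = 0.37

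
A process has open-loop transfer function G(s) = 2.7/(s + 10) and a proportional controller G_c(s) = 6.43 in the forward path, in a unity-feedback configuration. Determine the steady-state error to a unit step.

0.365

The loop is type 0. Static position error constant K_pos = G_c(0)·G(0) = 6.43·0.27 = 1.736.
Steady-state error to a unit step: e_ss = 1/(1+K_pos) = 1/2.736 = 0.365.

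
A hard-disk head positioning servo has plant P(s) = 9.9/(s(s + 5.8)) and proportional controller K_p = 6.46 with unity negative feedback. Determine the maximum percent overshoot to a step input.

The closed-loop denominator s² + 5.8s + 63.95 gives ω_n = √63.95 = 7.997 and ζ = 5.8/(2ω_n) = 0.3626.
%OS = 100·exp(−πζ/√(1−ζ²)) = 100·exp(−π·0.3626/√0.8685) = 29.5%.

29.5%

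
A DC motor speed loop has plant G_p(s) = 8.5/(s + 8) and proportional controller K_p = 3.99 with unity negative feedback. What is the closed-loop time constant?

τ = 0.0239 s

Closed-loop transfer function: T(s) = K_p·G_p(s)/(1 + K_p·G_p(s)) = 33.91/(s + 8 + 33.91) = 33.91/(s + 41.91).
Time constant τ = 1/41.91 = 0.0239 s.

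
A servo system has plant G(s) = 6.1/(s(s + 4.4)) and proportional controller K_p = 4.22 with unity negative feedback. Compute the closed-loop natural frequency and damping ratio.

1 + K_p·G(s) = 0 gives s² + 4.4s + 25.74 = 0.
So ω_n² = 25.74 ⇒ ω_n = 5.074 rad/s, and ζ = 4.4/(2ω_n) = 0.434.

ω_n = 5.07 rad/s, ζ = 0.434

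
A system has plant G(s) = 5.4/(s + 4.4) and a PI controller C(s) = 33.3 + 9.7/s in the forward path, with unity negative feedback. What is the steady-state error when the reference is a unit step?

0

The open loop C(s)G(s) has a pole at the origin (type 1), so the static position error constant is infinite and e_ss = 1/(1+∞) = 0.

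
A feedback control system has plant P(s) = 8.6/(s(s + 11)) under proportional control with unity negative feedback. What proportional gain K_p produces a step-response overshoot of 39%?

K_p = 42.7

From %OS = 100·exp(−πζ/√(1−ζ²)) = 39%, ζ = −ln(0.39)/√(π²+ln²(0.39)) = 0.2871.
Characteristic equation s² + 11s + 8.6K_p = 0 gives ζ = 11/(2√(8.6K_p)).
Setting ζ = 0.2871: √(8.6K_p) = 11/(2·0.2871) = 19.16, so K_p = 367/8.6 = 42.7.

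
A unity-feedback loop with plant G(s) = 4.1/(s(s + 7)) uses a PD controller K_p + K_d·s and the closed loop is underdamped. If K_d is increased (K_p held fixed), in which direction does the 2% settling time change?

decrease

Characteristic equation s² + (7 + 4.1K_d)s + 4.1K_p = 0: raising K_d increases ζω_n = (7+4.1K_d)/2 while the loop stays underdamped, so T_s ≈ 4/(ζω_n) decreases.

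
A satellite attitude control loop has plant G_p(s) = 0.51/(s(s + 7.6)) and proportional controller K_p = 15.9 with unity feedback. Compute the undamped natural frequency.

ω_n = 2.85 rad/s

The closed-loop denominator is s(s+7.6) + 15.9·0.51 = s² + 7.6s + 8.109.
So ω_n² = 8.109 ⇒ ω_n = 2.848 rad/s, and ζ = 7.6/(2ω_n) = 1.33.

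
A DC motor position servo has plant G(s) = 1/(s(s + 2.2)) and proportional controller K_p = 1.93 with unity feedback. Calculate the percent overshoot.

1.7%

From 1 + K_pG(s) = 0: s² + 2.2s + 1.93 = 0 ⇒ ω_n = 1.389, ζ = 0.7918.
%OS = 100·exp(−πζ/√(1−ζ²)) = 100·exp(−π·0.7918/√0.3731) = 1.7%.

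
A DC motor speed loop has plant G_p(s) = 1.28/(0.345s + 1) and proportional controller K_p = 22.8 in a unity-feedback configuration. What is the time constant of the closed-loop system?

τ = 0.0114 s

Closed loop: T(s) = K_p·G_p/(1+K_p·G_p) = 29.18/(0.345s + 1 + 29.18), with pole at s = −(1 + 29.18)/0.345 = −87.49.
Closed-loop time constant τ = 1/87.49 = 0.0114 s.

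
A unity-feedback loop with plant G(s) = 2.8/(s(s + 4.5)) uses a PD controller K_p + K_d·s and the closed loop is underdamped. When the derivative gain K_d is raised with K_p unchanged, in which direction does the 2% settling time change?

decrease

Characteristic equation s² + (4.5 + 2.8K_d)s + 2.8K_p = 0: raising K_d increases ζω_n = (4.5+2.8K_d)/2 while the loop stays underdamped, so T_s ≈ 4/(ζω_n) decreases.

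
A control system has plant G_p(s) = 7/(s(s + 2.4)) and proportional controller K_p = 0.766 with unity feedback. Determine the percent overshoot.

Closed-loop characteristic equation: s² + 2.4s + 5.362 = 0, so ω_n = 2.316 rad/s and ζ = 2.4/(2·2.316) = 0.5182.
%OS = 100·exp(−πζ/√(1−ζ²)) = 100·exp(−π·0.5182/√0.7314) = 14.9%.

14.9%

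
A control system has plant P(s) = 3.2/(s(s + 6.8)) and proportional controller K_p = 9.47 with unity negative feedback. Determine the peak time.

Closed-loop characteristic equation: s² + 6.8s + 30.3 = 0, so ω_n = 5.505 rad/s and ζ = 6.8/(2·5.505) = 0.6176.
Damped frequency ω_d = ω_n√(1−ζ²) = 4.329 rad/s, so peak time T_p = π/ω_d = 0.726 s.

T_p = 0.726 s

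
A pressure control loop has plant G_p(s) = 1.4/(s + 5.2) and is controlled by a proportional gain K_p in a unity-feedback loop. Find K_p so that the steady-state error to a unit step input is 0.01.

Steady-state error for a unit step on this type-0 loop is 1/(1 + K_p·G_p(0)).
G_p(0) = 0.2692. Require 1/(1 + K_p·0.2692) = 0.01, so 1 + 0.2692·K_p = 100.
K_p = (100 − 1)/0.2692 = 368.

K_p = 368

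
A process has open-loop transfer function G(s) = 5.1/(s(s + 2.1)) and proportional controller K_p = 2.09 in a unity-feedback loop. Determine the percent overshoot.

Closed-loop characteristic equation: s² + 2.1s + 10.66 = 0, so ω_n = 3.265 rad/s and ζ = 2.1/(2·3.265) = 0.3216.
%OS = 100·exp(−πζ/√(1−ζ²)) = 100·exp(−π·0.3216/√0.8966) = 34.4%.

34.4%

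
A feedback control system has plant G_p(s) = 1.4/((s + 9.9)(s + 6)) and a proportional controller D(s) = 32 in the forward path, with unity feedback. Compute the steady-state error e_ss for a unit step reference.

The loop is type 0. Static position error constant K_pos = D(0)·G_p(0) = 32·0.02357 = 0.7542.
Steady-state error to a unit step: e_ss = 1/(1+K_pos) = 1/1.754 = 0.57.

0.57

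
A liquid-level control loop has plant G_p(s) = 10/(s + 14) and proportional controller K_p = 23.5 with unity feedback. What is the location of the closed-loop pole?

Closed-loop transfer function: T(s) = K_p·G_p(s)/(1 + K_p·G_p(s)) = 235/(s + 14 + 235) = 235/(s + 249).
The closed-loop pole is at s = −249.

s = -249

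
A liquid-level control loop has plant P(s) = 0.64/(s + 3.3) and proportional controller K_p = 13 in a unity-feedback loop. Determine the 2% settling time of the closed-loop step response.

Closed-loop transfer function: T(s) = K_p·P(s)/(1 + K_p·P(s)) = 8.32/(s + 3.3 + 8.32) = 8.32/(s + 11.62).
Time constant τ = 1/11.62 = 0.08606 s, so the 2% settling time is about 4τ = 0.344 s.

T_s ≈ 0.344 s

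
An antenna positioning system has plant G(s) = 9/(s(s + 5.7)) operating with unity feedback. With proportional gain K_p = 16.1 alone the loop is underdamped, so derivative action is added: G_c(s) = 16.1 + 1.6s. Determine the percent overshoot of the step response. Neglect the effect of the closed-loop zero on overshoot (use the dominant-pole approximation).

0.852%

Forward path: (16.1 + 1.6s)·9/(s(s+5.7)). The closed-loop characteristic equation is s² + (5.7 + 9·1.6)s + 9·16.1 = 0.
That is s² + 20.1s + 144.9 = 0, so ω_n = 12.04 rad/s and ζ = 20.1/(2·12.04) = 0.8349.
%OS = 100·exp(−πζ/√(1−ζ²)) = 0.852%.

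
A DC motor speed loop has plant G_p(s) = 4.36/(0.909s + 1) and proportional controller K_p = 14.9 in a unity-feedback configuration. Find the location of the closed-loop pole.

s = -72.57

Closed loop: T(s) = K_p·G_p/(1+K_p·G_p) = 64.96/(0.909s + 1 + 64.96), with pole at s = −(1 + 64.96)/0.909 = −72.57.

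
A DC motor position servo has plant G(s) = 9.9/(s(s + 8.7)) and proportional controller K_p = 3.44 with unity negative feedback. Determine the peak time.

Closed-loop characteristic equation: s² + 8.7s + 34.06 = 0, so ω_n = 5.836 rad/s and ζ = 8.7/(2·5.836) = 0.7454.
Damped frequency ω_d = ω_n√(1−ζ²) = 3.89 rad/s, so peak time T_p = π/ω_d = 0.808 s.

T_p = 0.808 s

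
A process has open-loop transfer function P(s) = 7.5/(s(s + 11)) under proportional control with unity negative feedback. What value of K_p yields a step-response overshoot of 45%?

K_p = 66.5

From %OS = 100·exp(−πζ/√(1−ζ²)) = 45%, ζ = −ln(0.45)/√(π²+ln²(0.45)) = 0.2463.
Characteristic equation s² + 11s + 7.5K_p = 0 gives ζ = 11/(2√(7.5K_p)).
Setting ζ = 0.2463: √(7.5K_p) = 11/(2·0.2463) = 22.33, so K_p = 498.5/7.5 = 66.5.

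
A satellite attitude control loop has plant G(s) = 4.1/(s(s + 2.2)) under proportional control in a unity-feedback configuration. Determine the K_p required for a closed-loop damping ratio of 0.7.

K_p = 0.602

Closed-loop characteristic equation: s² + 2.2s + K_p·4.1 = 0.
So ω_n = √(4.1K_p) and 2ζω_n = 2.2, giving ζ = 2.2/(2√(4.1K_p)).
Setting ζ = 0.7: √(4.1K_p) = 2.2/(2·0.7) = 1.571, so K_p = 2.469/4.1 = 0.602.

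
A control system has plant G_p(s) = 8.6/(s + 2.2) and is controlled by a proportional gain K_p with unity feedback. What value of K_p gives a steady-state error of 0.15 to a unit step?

The loop is type 0, so e_ss(step) = 1/(1 + K_pos) with K_pos = K_p·G_p(0).
G_p(0) = 3.909. Require 1/(1 + K_p·3.909) = 0.15, so 1 + 3.909·K_p = 6.667.
K_p = (6.667 − 1)/3.909 = 1.45.

K_p = 1.45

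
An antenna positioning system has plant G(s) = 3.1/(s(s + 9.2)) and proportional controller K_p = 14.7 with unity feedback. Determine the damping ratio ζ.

The closed-loop denominator is s(s+9.2) + 14.7·3.1 = s² + 9.2s + 45.57.
Matching s² + 2ζω_n s + ω_n²: ω_n = √45.57 = 6.751 rad/s and 2ζω_n = 9.2, so ζ = 9.2/(2·6.751) = 0.681.

ζ = 0.681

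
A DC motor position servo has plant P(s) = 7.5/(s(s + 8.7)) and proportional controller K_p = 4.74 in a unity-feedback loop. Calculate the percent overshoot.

The closed-loop denominator s² + 8.7s + 35.55 gives ω_n = √35.55 = 5.962 and ζ = 8.7/(2ω_n) = 0.7296.
%OS = 100·exp(−πζ/√(1−ζ²)) = 100·exp(−π·0.7296/√0.4677) = 3.5%.

3.5%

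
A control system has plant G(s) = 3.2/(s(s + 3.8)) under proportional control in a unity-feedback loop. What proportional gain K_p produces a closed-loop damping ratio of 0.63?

K_p = 2.84

Closed-loop characteristic equation: s² + 3.8s + K_p·3.2 = 0.
So ω_n = √(3.2K_p) and 2ζω_n = 3.8, giving ζ = 3.8/(2√(3.2K_p)).
Setting ζ = 0.63: √(3.2K_p) = 3.8/(2·0.63) = 3.016, so K_p = 9.095/3.2 = 2.84.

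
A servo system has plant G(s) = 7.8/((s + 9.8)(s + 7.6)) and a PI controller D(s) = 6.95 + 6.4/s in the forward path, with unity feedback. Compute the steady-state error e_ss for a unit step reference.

0

The open loop D(s)G(s) has a pole at the origin (type 1), so the static position error constant is infinite and e_ss = 1/(1+∞) = 0.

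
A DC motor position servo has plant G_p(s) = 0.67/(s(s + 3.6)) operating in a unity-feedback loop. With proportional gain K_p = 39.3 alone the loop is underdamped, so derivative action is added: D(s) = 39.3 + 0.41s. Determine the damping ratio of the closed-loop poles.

Forward path: (39.3 + 0.41s)·0.67/(s(s+3.6)). The closed-loop characteristic equation is s² + (3.6 + 0.67·0.41)s + 0.67·39.3 = 0.
That is s² + 3.875s + 26.33 = 0, so ω_n = 5.131 rad/s and ζ = 3.875/(2·5.131) = 0.3775.

ζ = 0.378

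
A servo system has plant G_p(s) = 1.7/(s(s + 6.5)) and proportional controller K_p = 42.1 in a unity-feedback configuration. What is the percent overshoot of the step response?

27.1%

From 1 + K_pG_p(s) = 0: s² + 6.5s + 71.57 = 0 ⇒ ω_n = 8.46, ζ = 0.3842.
%OS = 100·exp(−πζ/√(1−ζ²)) = 100·exp(−π·0.3842/√0.8524) = 27.1%.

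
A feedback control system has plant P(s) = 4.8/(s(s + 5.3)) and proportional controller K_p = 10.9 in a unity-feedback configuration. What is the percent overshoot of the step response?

29%

Closed-loop characteristic equation: s² + 5.3s + 52.32 = 0, so ω_n = 7.233 rad/s and ζ = 5.3/(2·7.233) = 0.3664.
%OS = 100·exp(−πζ/√(1−ζ²)) = 100·exp(−π·0.3664/√0.8658) = 29%.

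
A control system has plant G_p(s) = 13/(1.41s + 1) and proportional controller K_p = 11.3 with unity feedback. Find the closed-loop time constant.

Closed loop: T(s) = K_p·G_p/(1+K_p·G_p) = 146.9/(1.41s + 1 + 146.9), with pole at s = −(1 + 146.9)/1.41 = −104.9.
Closed-loop time constant τ = 1/104.9 = 0.00953 s.

τ = 0.00953 s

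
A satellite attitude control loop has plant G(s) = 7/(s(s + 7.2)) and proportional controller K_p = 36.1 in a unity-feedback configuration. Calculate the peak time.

T_p = 0.203 s

The closed-loop denominator s² + 7.2s + 252.7 gives ω_n = √252.7 = 15.9 and ζ = 7.2/(2ω_n) = 0.2265.
Damped frequency ω_d = ω_n√(1−ζ²) = 15.48 rad/s, so peak time T_p = π/ω_d = 0.203 s.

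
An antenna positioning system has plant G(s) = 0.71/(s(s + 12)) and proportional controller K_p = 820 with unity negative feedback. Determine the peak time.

T_p = 0.134 s

From 1 + K_pG(s) = 0: s² + 12s + 582.2 = 0 ⇒ ω_n = 24.13, ζ = 0.2487.
Damped frequency ω_d = ω_n√(1−ζ²) = 23.37 rad/s, so peak time T_p = π/ω_d = 0.134 s.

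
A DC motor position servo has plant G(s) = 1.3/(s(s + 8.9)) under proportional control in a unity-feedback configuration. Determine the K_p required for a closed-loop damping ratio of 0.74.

K_p = 27.8

Closed-loop characteristic equation: s² + 8.9s + K_p·1.3 = 0.
So ω_n = √(1.3K_p) and 2ζω_n = 8.9, giving ζ = 8.9/(2√(1.3K_p)).
Setting ζ = 0.74: √(1.3K_p) = 8.9/(2·0.74) = 6.014, so K_p = 36.16/1.3 = 27.8.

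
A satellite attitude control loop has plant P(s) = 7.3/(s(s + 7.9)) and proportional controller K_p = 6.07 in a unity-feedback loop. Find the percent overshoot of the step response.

The closed-loop denominator s² + 7.9s + 44.31 gives ω_n = √44.31 = 6.657 and ζ = 7.9/(2ω_n) = 0.5934.
%OS = 100·exp(−πζ/√(1−ζ²)) = 100·exp(−π·0.5934/√0.6479) = 9.87%.

9.87%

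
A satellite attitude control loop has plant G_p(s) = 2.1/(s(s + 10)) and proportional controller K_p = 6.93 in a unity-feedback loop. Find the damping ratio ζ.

The closed-loop denominator is s(s+10) + 6.93·2.1 = s² + 10s + 14.55.
Matching s² + 2ζω_n s + ω_n²: ω_n = √14.55 = 3.815 rad/s and 2ζω_n = 10, so ζ = 10/(2·3.815) = 1.31.

ζ = 1.31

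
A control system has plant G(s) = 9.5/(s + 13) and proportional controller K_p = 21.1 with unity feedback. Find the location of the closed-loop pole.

Closed-loop transfer function: T(s) = K_p·G(s)/(1 + K_p·G(s)) = 200.5/(s + 13 + 200.5) = 200.5/(s + 213.5).
The closed-loop pole is at s = −213.5.

s = -213.5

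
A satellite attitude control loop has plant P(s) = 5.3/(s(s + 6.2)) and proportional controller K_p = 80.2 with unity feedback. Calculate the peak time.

T_p = 0.154 s

The closed-loop denominator s² + 6.2s + 425.1 gives ω_n = √425.1 = 20.62 and ζ = 6.2/(2ω_n) = 0.1504.
Damped frequency ω_d = ω_n√(1−ζ²) = 20.38 rad/s, so peak time T_p = π/ω_d = 0.154 s.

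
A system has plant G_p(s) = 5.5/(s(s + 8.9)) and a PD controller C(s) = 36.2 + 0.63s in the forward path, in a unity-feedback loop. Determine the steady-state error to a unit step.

0

The open loop C(s)G_p(s) has a pole at the origin (type 1), so the static position error constant is infinite and e_ss = 1/(1+∞) = 0.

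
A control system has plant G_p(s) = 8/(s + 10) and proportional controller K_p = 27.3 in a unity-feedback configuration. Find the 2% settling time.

Closed-loop transfer function: T(s) = K_p·G_p(s)/(1 + K_p·G_p(s)) = 218.4/(s + 10 + 218.4) = 218.4/(s + 228.4).
Time constant τ = 1/228.4 = 0.004378 s, so the 2% settling time is about 4τ = 0.0175 s.

T_s ≈ 0.0175 s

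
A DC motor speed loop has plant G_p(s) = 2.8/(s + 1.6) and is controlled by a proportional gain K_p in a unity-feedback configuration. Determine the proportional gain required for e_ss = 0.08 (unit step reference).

Steady-state error for a unit step on this type-0 loop is 1/(1 + K_p·G_p(0)).
G_p(0) = 1.75. Require 1/(1 + K_p·1.75) = 0.08, so 1 + 1.75·K_p = 12.5.
K_p = (12.5 − 1)/1.75 = 6.57.

K_p = 6.57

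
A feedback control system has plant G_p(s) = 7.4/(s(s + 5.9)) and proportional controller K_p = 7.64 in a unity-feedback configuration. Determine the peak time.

The closed-loop denominator s² + 5.9s + 56.54 gives ω_n = √56.54 = 7.519 and ζ = 5.9/(2ω_n) = 0.3923.
Damped frequency ω_d = ω_n√(1−ζ²) = 6.916 rad/s, so peak time T_p = π/ω_d = 0.454 s.

T_p = 0.454 s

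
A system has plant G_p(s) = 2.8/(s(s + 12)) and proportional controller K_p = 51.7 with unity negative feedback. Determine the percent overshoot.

16.4%

From 1 + K_pG_p(s) = 0: s² + 12s + 144.8 = 0 ⇒ ω_n = 12.03, ζ = 0.4987.
%OS = 100·exp(−πζ/√(1−ζ²)) = 100·exp(−π·0.4987/√0.7513) = 16.4%.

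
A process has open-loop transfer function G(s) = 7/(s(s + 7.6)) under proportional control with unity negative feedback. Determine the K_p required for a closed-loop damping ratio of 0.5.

K_p = 8.25

Closed-loop characteristic equation: s² + 7.6s + K_p·7 = 0.
So ω_n = √(7K_p) and 2ζω_n = 7.6, giving ζ = 7.6/(2√(7K_p)).
Setting ζ = 0.5: √(7K_p) = 7.6/(2·0.5) = 7.6, so K_p = 57.76/7 = 8.25.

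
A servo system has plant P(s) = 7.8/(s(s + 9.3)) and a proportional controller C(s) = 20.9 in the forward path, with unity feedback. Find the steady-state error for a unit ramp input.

The loop has one pole at the origin (type 1). Velocity error constant K_v = lim_{s→0} s·C(s)P(s) = 20.9·7.8/9.3 = 17.53.
Steady-state error to a unit ramp: e_ss = 1/K_v = 0.057.

0.057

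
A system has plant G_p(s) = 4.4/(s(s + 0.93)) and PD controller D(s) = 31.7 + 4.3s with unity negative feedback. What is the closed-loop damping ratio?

ζ = 0.84

Forward path: (31.7 + 4.3s)·4.4/(s(s+0.93)). The closed-loop characteristic equation is s² + (0.93 + 4.4·4.3)s + 4.4·31.7 = 0.
That is s² + 19.85s + 139.5 = 0, so ω_n = 11.81 rad/s and ζ = 19.85/(2·11.81) = 0.8404.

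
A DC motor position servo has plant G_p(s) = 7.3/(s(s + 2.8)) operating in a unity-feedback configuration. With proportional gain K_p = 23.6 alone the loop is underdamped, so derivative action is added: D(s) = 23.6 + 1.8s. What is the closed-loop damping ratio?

Forward path: (23.6 + 1.8s)·7.3/(s(s+2.8)). The closed-loop characteristic equation is s² + (2.8 + 7.3·1.8)s + 7.3·23.6 = 0.
That is s² + 15.94s + 172.3 = 0, so ω_n = 13.13 rad/s and ζ = 15.94/(2·13.13) = 0.6072.

ζ = 0.607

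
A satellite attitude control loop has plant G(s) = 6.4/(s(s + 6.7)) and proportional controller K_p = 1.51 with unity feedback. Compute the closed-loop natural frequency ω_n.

The closed-loop denominator is s(s+6.7) + 1.51·6.4 = s² + 6.7s + 9.664.
So ω_n² = 9.664 ⇒ ω_n = 3.109 rad/s, and ζ = 6.7/(2ω_n) = 1.08.

ω_n = 3.11 rad/s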